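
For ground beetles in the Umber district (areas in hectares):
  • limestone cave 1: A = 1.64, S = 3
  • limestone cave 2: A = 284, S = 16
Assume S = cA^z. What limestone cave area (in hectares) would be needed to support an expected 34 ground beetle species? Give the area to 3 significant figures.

z = ln(16/3) / ln(284/1.64) = 1.6740 / 5.1543 = 0.3248
c = 3 / 1.64^0.3248 = 3 / 1.174 = 2.555
A = (34/2.555)^(1/0.3248) ⇒ ln A = ln(13.31)/0.3248 = 7.9699
A = e^7.9699 ≈ 2893 hectares

2890 hectares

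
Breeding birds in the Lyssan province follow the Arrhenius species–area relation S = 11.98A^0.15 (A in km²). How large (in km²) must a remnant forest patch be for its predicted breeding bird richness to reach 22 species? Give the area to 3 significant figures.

22 = 11.98 × A^0.15  ⇒  A^0.15 = 22/11.98 = 1.836
ln A = ln(1.836) / 0.15 = 0.6078 / 0.15 = 4.0520
A = e^4.0520 ≈ 57.51 km²

57.5 km²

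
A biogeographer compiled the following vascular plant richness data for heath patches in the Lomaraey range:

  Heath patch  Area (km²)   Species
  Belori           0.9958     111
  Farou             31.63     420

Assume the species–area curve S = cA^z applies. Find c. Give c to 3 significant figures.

z = ln(S₂/S₁) / ln(A₂/A₁) = ln(420/111) / ln(31.63/0.9958) = 1.3307 / 3.4583 = 0.3848
c = S₁ / A₁^z = 111 / 0.9958^0.3848 = 111 / 0.9984 = 111.2

111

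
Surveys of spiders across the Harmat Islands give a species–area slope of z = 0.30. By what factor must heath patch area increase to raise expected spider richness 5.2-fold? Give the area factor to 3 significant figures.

244

(A₂/A₁)^0.3 = 5.2, so A₂/A₁ = 5.2^(1/0.3) = 5.2^3.333
ln(A₂/A₁) = ln 5.2 / 0.3 = 1.6487 / 0.3 = 5.4955
A₂/A₁ = e^5.4955 ≈ 243.6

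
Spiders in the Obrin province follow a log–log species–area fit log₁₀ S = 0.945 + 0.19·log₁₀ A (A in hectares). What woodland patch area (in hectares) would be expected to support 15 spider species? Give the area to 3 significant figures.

15 = 8.81 × A^0.19  ⇒  A^0.19 = 15/8.81 = 1.703
ln A = ln(1.703) / 0.19 = 0.5321 / 0.19 = 2.8006
A = e^2.8006 ≈ 16.45 hectares

16.5 hectares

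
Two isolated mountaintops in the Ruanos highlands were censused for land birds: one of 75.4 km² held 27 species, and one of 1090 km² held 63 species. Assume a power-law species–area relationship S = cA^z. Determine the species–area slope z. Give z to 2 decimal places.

0.32

Taking logs: ln S = ln c + z ln A, so z = (ln S₂ − ln S₁)/(ln A₂ − ln A₁).
z = ln(63/27) / ln(1090/75.4) = ln(2.333) / ln(14.46) = 0.8473 / 2.6711 = 0.3172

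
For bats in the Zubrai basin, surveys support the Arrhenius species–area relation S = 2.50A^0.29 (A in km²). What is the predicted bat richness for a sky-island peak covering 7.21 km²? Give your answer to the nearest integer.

S = 2.5 × 7.21^0.29
ln S = ln 2.5 + 0.29 × ln 7.21 = 0.9163 + 0.29 × 1.9755 = 1.4892
S = e^1.4892 ≈ 4.433

4 species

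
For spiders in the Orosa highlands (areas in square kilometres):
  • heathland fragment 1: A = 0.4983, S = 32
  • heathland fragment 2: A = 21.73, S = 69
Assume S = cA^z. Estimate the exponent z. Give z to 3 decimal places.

Taking logs: ln S = ln c + z ln A, so z = (ln S₂ − ln S₁)/(ln A₂ − ln A₁).
z = ln(69/32) / ln(21.73/0.4983) = ln(2.156) / ln(43.61) = 0.7684 / 3.7752 = 0.2035

0.204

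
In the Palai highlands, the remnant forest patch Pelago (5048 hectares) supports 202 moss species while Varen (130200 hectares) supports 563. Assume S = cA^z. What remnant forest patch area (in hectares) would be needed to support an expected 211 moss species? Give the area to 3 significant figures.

z = ln(563/202) / ln(130200/5048) = 1.0250 / 3.2501 = 0.3154
c = 202 / 5048^0.3154 = 202 / 14.72 = 13.72
A = (211/13.72)^(1/0.3154) ⇒ ln A = ln(15.38)/0.3154 = 8.6650
A = e^8.6650 ≈ 5796 hectares

5800 hectares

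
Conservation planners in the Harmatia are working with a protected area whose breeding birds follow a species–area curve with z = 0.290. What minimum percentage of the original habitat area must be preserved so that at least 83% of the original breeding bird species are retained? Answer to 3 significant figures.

52.6%

Need (A_new/A_old)^0.29 = 0.83, so A_new/A_old = 0.83^(1/0.29) = 0.83^3.448
ln(A_new/A_old) = ln 0.83 / 0.29 = -0.1863 / 0.29 = -0.6425
A_new/A_old = e^-0.6425 ≈ 0.526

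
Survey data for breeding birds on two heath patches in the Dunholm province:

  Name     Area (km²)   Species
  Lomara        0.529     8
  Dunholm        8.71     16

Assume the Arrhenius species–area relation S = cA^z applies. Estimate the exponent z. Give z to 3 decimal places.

0.247

Taking logs: ln S = ln c + z ln A, so z = (ln S₂ − ln S₁)/(ln A₂ − ln A₁).
z = ln(16/8) / ln(8.71/0.529) = ln(2) / ln(16.47) = 0.6931 / 2.8012 = 0.2474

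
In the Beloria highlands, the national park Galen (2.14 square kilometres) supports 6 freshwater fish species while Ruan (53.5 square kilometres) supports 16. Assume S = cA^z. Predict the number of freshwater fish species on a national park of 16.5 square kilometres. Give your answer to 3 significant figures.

11.2

z = ln(16/6) / ln(53.5/2.14) = 0.9808 / 3.2189 = 0.3047
c = 6 / 2.14^0.3047 = 6 / 1.261 = 4.759
S₃ = 4.759 × 16.5^0.3047 = 4.759 × 2.35 ≈ 11.18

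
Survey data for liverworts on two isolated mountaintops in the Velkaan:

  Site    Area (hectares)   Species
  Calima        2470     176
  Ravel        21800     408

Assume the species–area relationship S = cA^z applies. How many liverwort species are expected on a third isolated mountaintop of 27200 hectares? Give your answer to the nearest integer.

444

z = ln(408/176) / ln(21800/2470) = 0.8408 / 2.1777 = 0.3861
c = 176 / 2470^0.3861 = 176 / 20.41 = 8.622
S₃ = 8.622 × 27200^0.3861 = 8.622 × 51.54 ≈ 444.4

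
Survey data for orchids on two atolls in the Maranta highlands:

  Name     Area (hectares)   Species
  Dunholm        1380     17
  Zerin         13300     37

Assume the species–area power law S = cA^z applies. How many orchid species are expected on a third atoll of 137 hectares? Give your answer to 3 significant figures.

z = ln(37/17) / ln(13300/1380) = 0.7777 / 2.2657 = 0.3433
c = 17 / 1380^0.3433 = 17 / 11.96 = 1.421
S₃ = 1.421 × 137^0.3433 = 1.421 × 5.413 ≈ 7.693

7.69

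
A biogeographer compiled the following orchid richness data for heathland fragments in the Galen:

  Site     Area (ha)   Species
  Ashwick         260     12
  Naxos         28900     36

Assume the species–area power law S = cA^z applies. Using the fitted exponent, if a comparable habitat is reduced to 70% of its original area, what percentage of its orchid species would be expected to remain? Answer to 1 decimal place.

z = ln(36/12) / ln(28900/260) = 1.0986 / 4.7109 = 0.2332
S_new/S_old = (A_new/A_old)^z = 0.7^0.2332 = exp(0.2332 × -0.3567) = 0.9202

92.0%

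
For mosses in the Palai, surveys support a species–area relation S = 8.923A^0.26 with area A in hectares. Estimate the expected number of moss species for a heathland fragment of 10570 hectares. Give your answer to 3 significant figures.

S = 8.923 × 10570^0.26
ln S = ln 8.923 + 0.26 × ln 10570 = 2.1886 + 0.26 × 9.2658 = 4.5977
S = e^4.5977 ≈ 99.26

99.3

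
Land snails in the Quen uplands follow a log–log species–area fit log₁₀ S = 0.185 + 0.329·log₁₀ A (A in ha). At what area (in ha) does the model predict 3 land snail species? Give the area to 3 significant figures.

3 = 1.531 × A^0.329  ⇒  A^0.329 = 3/1.531 = 1.959
ln A = ln(1.959) / 0.329 = 0.6726 / 0.329 = 2.0445
A = e^2.0445 ≈ 7.725 ha

7.73 ha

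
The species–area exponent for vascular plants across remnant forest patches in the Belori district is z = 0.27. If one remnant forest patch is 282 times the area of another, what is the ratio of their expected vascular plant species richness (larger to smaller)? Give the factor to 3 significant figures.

4.59

S₂/S₁ = (A₂/A₁)^z = 282^0.27
ln(S₂/S₁) = 0.27 × ln 282 = 0.27 × 5.6419 = 1.5233
S₂/S₁ = e^1.5233 ≈ 4.587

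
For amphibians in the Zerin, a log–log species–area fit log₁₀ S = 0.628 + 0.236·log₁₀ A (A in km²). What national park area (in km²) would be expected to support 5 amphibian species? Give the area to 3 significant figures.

2.00 km²

5 = 4.246 × A^0.236  ⇒  A^0.236 = 5/4.246 = 1.178
ln A = ln(1.178) / 0.236 = 0.1634 / 0.236 = 0.6924
A = e^0.6924 ≈ 1.999 km²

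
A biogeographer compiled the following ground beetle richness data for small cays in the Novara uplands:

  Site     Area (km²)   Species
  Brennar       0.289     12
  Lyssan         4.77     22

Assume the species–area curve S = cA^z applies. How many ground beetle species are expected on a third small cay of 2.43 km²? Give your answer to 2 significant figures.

z = ln(22/12) / ln(4.77/0.289) = 0.6061 / 2.8037 = 0.2162
c = 12 / 0.289^0.2162 = 12 / 0.7646 = 15.69
S₃ = 15.69 × 2.43^0.2162 = 15.69 × 1.212 ≈ 19.02

19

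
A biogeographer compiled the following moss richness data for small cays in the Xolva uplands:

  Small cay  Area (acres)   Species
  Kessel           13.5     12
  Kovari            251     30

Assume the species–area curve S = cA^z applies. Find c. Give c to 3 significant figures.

z = ln(S₂/S₁) / ln(A₂/A₁) = ln(30/12) / ln(251/13.5) = 0.9163 / 2.9228 = 0.3135
c = S₁ / A₁^z = 12 / 13.5^0.3135 = 12 / 2.261 = 5.307

5.31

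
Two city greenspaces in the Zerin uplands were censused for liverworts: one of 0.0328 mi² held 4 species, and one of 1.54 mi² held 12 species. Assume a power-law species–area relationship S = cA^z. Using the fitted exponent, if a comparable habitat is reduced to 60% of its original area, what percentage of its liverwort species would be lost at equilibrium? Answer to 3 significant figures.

z = ln(12/4) / ln(1.54/0.0328) = 1.0986 / 3.8491 = 0.2854
S_new/S_old = (A_new/A_old)^z = 0.6^0.2854 = exp(0.2854 × -0.5108) = 0.8643
Fraction lost = 1 − 0.8643 = 0.1357

13.6%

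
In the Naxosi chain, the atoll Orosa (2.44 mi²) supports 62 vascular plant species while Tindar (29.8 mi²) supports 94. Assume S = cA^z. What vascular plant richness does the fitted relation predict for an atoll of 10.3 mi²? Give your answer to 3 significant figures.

78.8

z = ln(94/62) / ln(29.8/2.44) = 0.4162 / 2.5025 = 0.1663
c = 62 / 2.44^0.1663 = 62 / 1.16 = 53.45
S₃ = 53.45 × 10.3^0.1663 = 53.45 × 1.474 ≈ 78.78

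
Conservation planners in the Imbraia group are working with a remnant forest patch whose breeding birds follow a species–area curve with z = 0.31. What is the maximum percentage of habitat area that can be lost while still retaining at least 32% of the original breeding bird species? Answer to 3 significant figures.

97.5%

Need (A_new/A_old)^0.31 = 0.32, so A_new/A_old = 0.32^(1/0.31) = 0.32^3.226
ln(A_new/A_old) = ln 0.32 / 0.31 = -1.1394 / 0.31 = -3.6756
A_new/A_old = e^-3.6756 ≈ 0.02533
Fraction that can be lost = 1 − 0.02533 = 0.9747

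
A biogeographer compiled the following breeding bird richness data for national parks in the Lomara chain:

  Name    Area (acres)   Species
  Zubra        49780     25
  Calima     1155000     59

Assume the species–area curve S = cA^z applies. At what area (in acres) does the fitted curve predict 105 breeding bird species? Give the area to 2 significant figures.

9500000 acres

z = ln(59/25) / ln(1155000/49780) = 0.8587 / 3.1442 = 0.2731
c = 25 / 49780^0.2731 = 25 / 19.17 = 1.304
A = (105/1.304)^(1/0.2731) ⇒ ln A = ln(80.53)/0.2731 = 16.0704
A = e^16.0704 ≈ 9533792 acres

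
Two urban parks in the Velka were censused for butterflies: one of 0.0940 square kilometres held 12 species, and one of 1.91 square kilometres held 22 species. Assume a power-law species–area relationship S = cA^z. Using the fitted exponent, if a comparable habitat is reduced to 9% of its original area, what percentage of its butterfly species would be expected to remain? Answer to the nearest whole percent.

z = ln(22/12) / ln(1.91/0.094) = 0.6061 / 3.0116 = 0.2013
S_new/S_old = (A_new/A_old)^z = 0.09^0.2013 = exp(0.2013 × -2.4079) = 0.6159

62%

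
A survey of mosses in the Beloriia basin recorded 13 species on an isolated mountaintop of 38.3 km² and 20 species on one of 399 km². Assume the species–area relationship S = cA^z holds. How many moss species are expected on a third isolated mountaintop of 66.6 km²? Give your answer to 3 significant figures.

z = ln(20/13) / ln(399/38.3) = 0.4308 / 2.3435 = 0.1838
c = 13 / 38.3^0.1838 = 13 / 1.954 = 6.652
S₃ = 6.652 × 66.6^0.1838 = 6.652 × 2.164 ≈ 14.39

14.4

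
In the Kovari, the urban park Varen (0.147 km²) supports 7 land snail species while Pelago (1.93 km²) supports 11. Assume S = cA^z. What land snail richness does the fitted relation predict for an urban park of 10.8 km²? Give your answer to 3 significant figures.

z = ln(11/7) / ln(1.93/0.147) = 0.4520 / 2.5748 = 0.1755
c = 7 / 0.147^0.1755 = 7 / 0.7142 = 9.801
S₃ = 9.801 × 10.8^0.1755 = 9.801 × 1.518 ≈ 14.88

14.9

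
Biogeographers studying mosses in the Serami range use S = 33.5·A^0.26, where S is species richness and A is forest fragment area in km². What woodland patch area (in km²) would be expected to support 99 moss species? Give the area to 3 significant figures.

99 = 33.5 × A^0.26  ⇒  A^0.26 = 99/33.5 = 2.955
ln A = ln(2.955) / 0.26 = 1.0836 / 0.26 = 4.1676
A = e^4.1676 ≈ 64.56 km²

64.6 km²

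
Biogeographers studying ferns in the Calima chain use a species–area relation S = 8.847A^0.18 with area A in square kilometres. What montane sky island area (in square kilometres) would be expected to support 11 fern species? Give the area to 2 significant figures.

11 = 8.847 × A^0.18  ⇒  A^0.18 = 11/8.847 = 1.243
ln A = ln(1.243) / 0.18 = 0.2178 / 0.18 = 1.2101
A = e^1.2101 ≈ 3.354 square kilometres

3.4 square kilometres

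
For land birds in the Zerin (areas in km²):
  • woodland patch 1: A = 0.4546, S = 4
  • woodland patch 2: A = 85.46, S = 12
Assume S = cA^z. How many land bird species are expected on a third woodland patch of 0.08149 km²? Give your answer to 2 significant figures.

2.8

z = ln(12/4) / ln(85.46/0.4546) = 1.0986 / 5.2364 = 0.2098
c = 4 / 0.4546^0.2098 = 4 / 0.8476 = 4.719
S₃ = 4.719 × 0.08149^0.2098 = 4.719 × 0.5909 ≈ 2.789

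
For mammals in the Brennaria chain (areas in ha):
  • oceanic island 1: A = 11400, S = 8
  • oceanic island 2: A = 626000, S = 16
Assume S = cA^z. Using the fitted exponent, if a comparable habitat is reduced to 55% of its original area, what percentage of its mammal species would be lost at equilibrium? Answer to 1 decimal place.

9.8%

z = ln(16/8) / ln(626000/11400) = 0.6931 / 4.0057 = 0.1730
S_new/S_old = (A_new/A_old)^z = 0.55^0.1730 = exp(0.1730 × -0.5978) = 0.9017
Fraction lost = 1 − 0.9017 = 0.09828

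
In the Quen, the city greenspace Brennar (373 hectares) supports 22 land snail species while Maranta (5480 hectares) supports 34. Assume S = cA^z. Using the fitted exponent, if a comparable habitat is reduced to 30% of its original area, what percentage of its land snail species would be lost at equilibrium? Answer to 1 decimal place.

z = ln(34/22) / ln(5480/373) = 0.4353 / 2.6873 = 0.1620
S_new/S_old = (A_new/A_old)^z = 0.3^0.1620 = exp(0.1620 × -1.2040) = 0.8228
Fraction lost = 1 − 0.8228 = 0.1772

17.7%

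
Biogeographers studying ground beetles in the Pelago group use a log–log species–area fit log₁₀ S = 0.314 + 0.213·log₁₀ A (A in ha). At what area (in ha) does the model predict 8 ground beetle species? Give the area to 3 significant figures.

8 = 2.061 × A^0.213  ⇒  A^0.213 = 8/2.061 = 3.882
ln A = ln(3.882) / 0.213 = 1.3564 / 0.213 = 6.3682
A = e^6.3682 ≈ 583 ha

583 ha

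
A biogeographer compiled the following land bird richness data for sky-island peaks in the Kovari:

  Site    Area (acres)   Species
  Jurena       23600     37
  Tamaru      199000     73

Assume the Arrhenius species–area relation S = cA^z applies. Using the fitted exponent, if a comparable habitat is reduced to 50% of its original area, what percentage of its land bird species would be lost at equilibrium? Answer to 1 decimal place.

19.8%

z = ln(73/37) / ln(199000/23600) = 0.6795 / 2.1321 = 0.3187
S_new/S_old = (A_new/A_old)^z = 0.5^0.3187 = exp(0.3187 × -0.6931) = 0.8018
Fraction lost = 1 − 0.8018 = 0.1982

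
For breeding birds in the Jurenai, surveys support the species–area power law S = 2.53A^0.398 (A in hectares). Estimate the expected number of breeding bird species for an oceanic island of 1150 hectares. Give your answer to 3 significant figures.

S = 2.53 × 1150^0.398
ln S = ln 2.53 + 0.398 × ln 1150 = 0.9282 + 0.398 × 7.0475 = 3.7331
S = e^3.7331 ≈ 41.81

41.8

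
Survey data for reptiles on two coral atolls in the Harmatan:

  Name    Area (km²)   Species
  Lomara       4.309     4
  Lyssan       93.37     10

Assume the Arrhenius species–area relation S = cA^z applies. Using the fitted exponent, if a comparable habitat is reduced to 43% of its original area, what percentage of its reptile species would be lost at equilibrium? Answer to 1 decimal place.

22.2%

z = ln(10/4) / ln(93.37/4.309) = 0.9163 / 3.0759 = 0.2979
S_new/S_old = (A_new/A_old)^z = 0.43^0.2979 = exp(0.2979 × -0.8440) = 0.7777
Fraction lost = 1 − 0.7777 = 0.2223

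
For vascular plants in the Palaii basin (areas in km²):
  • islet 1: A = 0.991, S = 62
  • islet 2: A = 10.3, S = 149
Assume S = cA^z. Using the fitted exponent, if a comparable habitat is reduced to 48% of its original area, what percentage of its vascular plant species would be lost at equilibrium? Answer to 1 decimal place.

z = ln(149/62) / ln(10.3/0.991) = 0.8768 / 2.3412 = 0.3745
S_new/S_old = (A_new/A_old)^z = 0.48^0.3745 = exp(0.3745 × -0.7340) = 0.7597
Fraction lost = 1 − 0.7597 = 0.2403

24.0%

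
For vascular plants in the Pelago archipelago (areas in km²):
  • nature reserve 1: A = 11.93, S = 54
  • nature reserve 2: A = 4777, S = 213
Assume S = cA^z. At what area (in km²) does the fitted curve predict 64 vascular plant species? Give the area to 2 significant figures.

25 km²

z = ln(213/54) / ln(4777/11.93) = 1.3723 / 5.9925 = 0.2290
c = 54 / 11.93^0.2290 = 54 / 1.764 = 30.61
A = (64/30.61)^(1/0.2290) ⇒ ln A = ln(2.091)/0.2290 = 3.2210
A = e^3.2210 ≈ 25.05 km²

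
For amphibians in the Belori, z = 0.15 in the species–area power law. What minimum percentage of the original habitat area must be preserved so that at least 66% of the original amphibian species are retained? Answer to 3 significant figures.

6.27%

Need (A_new/A_old)^0.15 = 0.66, so A_new/A_old = 0.66^(1/0.15) = 0.66^6.667
ln(A_new/A_old) = ln 0.66 / 0.15 = -0.4155 / 0.15 = -2.7701
A_new/A_old = e^-2.7701 ≈ 0.06266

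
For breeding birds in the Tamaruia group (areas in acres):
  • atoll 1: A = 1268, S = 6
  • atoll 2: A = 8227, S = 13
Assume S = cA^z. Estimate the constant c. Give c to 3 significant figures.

0.313

z = ln(S₂/S₁) / ln(A₂/A₁) = ln(13/6) / ln(8227/1268) = 0.7732 / 1.8700 = 0.4135
c = S₁ / A₁^z = 6 / 1268^0.4135 = 6 / 19.19 = 0.3127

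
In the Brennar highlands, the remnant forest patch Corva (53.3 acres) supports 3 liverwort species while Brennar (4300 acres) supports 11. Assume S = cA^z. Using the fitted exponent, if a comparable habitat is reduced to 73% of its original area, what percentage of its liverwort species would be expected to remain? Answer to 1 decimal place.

z = ln(11/3) / ln(4300/53.3) = 1.2993 / 4.3904 = 0.2959
S_new/S_old = (A_new/A_old)^z = 0.73^0.2959 = exp(0.2959 × -0.3147) = 0.9111

91.1%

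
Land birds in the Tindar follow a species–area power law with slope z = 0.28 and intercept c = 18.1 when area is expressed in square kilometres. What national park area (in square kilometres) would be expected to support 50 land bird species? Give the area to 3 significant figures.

50 = 18.1 × A^0.28  ⇒  A^0.28 = 50/18.1 = 2.762
ln A = ln(2.762) / 0.28 = 1.0161 / 0.28 = 3.6290
A = e^3.6290 ≈ 37.67 square kilometres

37.7 square kilometres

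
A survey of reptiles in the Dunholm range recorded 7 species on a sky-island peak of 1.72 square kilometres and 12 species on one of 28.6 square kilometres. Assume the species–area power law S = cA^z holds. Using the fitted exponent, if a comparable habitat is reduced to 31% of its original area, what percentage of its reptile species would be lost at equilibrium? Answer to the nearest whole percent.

20%

z = ln(12/7) / ln(28.6/1.72) = 0.5390 / 2.8111 = 0.1917
S_new/S_old = (A_new/A_old)^z = 0.31^0.1917 = exp(0.1917 × -1.1712) = 0.7989
Fraction lost = 1 − 0.7989 = 0.2011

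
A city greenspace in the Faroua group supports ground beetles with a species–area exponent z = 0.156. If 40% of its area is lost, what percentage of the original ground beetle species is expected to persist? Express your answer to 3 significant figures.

S_new/S_old = (A_new/A_old)^z = 0.6^0.156
= exp(0.156 × ln 0.6) = exp(0.156 × -0.5108) = exp(-0.0797) ≈ 0.9234

92.3%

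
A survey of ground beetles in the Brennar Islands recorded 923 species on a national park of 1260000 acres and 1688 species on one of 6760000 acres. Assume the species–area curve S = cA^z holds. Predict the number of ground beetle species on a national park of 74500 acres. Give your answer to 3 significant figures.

z = ln(1688/923) / ln(6760000/1260000) = 0.6037 / 1.6799 = 0.3593
c = 923 / 1260000^0.3593 = 923 / 155.6 = 5.93
S₃ = 5.93 × 74500^0.3593 = 5.93 × 56.34 ≈ 334.1

334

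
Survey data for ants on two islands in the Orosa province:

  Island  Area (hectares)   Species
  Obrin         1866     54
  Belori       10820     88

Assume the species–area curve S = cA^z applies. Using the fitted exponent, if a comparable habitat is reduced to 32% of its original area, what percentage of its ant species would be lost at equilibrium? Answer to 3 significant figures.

z = ln(88/54) / ln(10820/1866) = 0.4884 / 1.7576 = 0.2779
S_new/S_old = (A_new/A_old)^z = 0.32^0.2779 = exp(0.2779 × -1.1394) = 0.7286
Fraction lost = 1 − 0.7286 = 0.2714

27.1%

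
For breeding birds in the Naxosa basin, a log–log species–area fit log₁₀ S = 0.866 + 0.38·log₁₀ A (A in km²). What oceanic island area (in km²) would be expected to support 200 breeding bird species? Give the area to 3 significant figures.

200 = 7.345 × A^0.38  ⇒  A^0.38 = 200/7.345 = 27.23
ln A = ln(27.23) / 0.38 = 3.3043 / 0.38 = 8.6955
A = e^8.6955 ≈ 5976 km²

5980 km²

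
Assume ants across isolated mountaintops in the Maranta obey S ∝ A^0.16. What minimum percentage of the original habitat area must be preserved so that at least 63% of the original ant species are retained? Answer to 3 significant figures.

Need (A_new/A_old)^0.16 = 0.63, so A_new/A_old = 0.63^(1/0.16) = 0.63^6.25
ln(A_new/A_old) = ln 0.63 / 0.16 = -0.4620 / 0.16 = -2.8877
A_new/A_old = e^-2.8877 ≈ 0.0557

5.57%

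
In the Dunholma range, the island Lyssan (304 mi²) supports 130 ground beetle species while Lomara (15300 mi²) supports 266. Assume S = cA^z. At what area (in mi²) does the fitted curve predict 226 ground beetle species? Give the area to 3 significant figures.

z = ln(266/130) / ln(15300/304) = 0.7160 / 3.9186 = 0.1827
c = 130 / 304^0.1827 = 130 / 2.842 = 45.74
A = (226/45.74)^(1/0.1827) ⇒ ln A = ln(4.941)/0.1827 = 8.7437
A = e^8.7437 ≈ 6271 mi²

6270 mi²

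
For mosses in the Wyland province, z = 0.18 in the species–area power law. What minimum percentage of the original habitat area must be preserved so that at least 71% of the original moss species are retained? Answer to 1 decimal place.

Need (A_new/A_old)^0.18 = 0.71, so A_new/A_old = 0.71^(1/0.18) = 0.71^5.556
ln(A_new/A_old) = ln 0.71 / 0.18 = -0.3425 / 0.18 = -1.9027
A_new/A_old = e^-1.9027 ≈ 0.1492

14.9%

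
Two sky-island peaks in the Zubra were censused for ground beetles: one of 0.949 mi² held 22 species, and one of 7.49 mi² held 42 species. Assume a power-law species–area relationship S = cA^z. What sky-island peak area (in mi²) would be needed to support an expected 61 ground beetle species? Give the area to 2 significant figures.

25 mi²

z = ln(42/22) / ln(7.49/0.949) = 0.6466 / 2.0659 = 0.3130
c = 22 / 0.949^0.3130 = 22 / 0.9837 = 22.36
A = (61/22.36)^(1/0.3130) ⇒ ln A = ln(2.728)/0.3130 = 3.2059
A = e^3.2059 ≈ 24.68 mi²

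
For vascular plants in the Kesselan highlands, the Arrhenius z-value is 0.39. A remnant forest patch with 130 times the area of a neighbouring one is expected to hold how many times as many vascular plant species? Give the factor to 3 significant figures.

6.67

S₂/S₁ = (A₂/A₁)^z = 130^0.39
ln(S₂/S₁) = 0.39 × ln 130 = 0.39 × 4.8675 = 1.8983
S₂/S₁ = e^1.8983 ≈ 6.675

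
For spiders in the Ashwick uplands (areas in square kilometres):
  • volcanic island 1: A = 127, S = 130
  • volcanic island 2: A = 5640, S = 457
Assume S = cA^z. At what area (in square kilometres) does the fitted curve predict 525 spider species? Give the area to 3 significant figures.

8570 square kilometres

z = ln(457/130) / ln(5640/127) = 1.2571 / 3.7935 = 0.3314
c = 130 / 127^0.3314 = 130 / 4.98 = 26.11
A = (525/26.11)^(1/0.3314) ⇒ ln A = ln(20.11)/0.3314 = 9.0562
A = e^9.0562 ≈ 8572 square kilometres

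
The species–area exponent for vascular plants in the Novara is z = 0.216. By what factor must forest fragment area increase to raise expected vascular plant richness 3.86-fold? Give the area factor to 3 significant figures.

520

(A₂/A₁)^0.216 = 3.86, so A₂/A₁ = 3.86^(1/0.216) = 3.86^4.63
ln(A₂/A₁) = ln 3.86 / 0.216 = 1.3507 / 0.216 = 6.2531
A₂/A₁ = e^6.2531 ≈ 519.6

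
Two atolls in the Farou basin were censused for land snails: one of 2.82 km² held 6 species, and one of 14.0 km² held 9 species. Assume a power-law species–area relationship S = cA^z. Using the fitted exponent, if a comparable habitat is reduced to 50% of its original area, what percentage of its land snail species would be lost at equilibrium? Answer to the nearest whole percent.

16%

z = ln(9/6) / ln(14/2.82) = 0.4055 / 1.6023 = 0.2530
S_new/S_old = (A_new/A_old)^z = 0.5^0.2530 = exp(0.2530 × -0.6931) = 0.8391
Fraction lost = 1 − 0.8391 = 0.1609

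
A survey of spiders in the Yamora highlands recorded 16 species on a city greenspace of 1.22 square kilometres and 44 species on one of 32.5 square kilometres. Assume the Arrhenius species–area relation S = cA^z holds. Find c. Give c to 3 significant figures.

z = ln(S₂/S₁) / ln(A₂/A₁) = ln(44/16) / ln(32.5/1.22) = 1.0116 / 3.2824 = 0.3082
c = S₁ / A₁^z = 16 / 1.22^0.3082 = 16 / 1.063 = 15.05

15.0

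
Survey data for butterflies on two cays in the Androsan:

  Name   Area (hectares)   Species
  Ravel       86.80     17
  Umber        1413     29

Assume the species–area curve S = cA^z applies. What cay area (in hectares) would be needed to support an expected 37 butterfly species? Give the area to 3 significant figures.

z = ln(29/17) / ln(1413/86.8) = 0.5341 / 2.7899 = 0.1914
c = 17 / 86.8^0.1914 = 17 / 2.35 = 7.233
A = (37/7.233)^(1/0.1914) ⇒ ln A = ln(5.115)/0.1914 = 8.5261
A = e^8.5261 ≈ 5045 hectares

5040 hectares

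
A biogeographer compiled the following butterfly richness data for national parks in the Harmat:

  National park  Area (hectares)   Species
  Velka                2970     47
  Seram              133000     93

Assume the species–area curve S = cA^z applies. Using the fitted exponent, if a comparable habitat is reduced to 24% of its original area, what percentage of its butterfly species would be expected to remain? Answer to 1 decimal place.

z = ln(93/47) / ln(133000/2970) = 0.6825 / 3.8018 = 0.1795
S_new/S_old = (A_new/A_old)^z = 0.24^0.1795 = exp(0.1795 × -1.4271) = 0.774

77.4%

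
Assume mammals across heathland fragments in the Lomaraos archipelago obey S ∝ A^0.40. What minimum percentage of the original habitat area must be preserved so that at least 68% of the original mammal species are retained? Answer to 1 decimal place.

Need (A_new/A_old)^0.4 = 0.68, so A_new/A_old = 0.68^(1/0.4) = 0.68^2.5
ln(A_new/A_old) = ln 0.68 / 0.4 = -0.3857 / 0.4 = -0.9642
A_new/A_old = e^-0.9642 ≈ 0.3813

38.1%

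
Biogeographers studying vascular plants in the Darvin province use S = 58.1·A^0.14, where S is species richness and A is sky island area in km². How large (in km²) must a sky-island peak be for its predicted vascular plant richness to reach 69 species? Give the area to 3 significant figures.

69 = 58.1 × A^0.14  ⇒  A^0.14 = 69/58.1 = 1.188
ln A = ln(1.188) / 0.14 = 0.1719 / 0.14 = 1.2281
A = e^1.2281 ≈ 3.415 km²

3.41 km²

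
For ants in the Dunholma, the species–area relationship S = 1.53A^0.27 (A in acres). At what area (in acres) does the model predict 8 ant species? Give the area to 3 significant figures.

458 acres

8 = 1.53 × A^0.27  ⇒  A^0.27 = 8/1.53 = 5.229
ln A = ln(5.229) / 0.27 = 1.6542 / 0.27 = 6.1266
A = e^6.1266 ≈ 457.9 acres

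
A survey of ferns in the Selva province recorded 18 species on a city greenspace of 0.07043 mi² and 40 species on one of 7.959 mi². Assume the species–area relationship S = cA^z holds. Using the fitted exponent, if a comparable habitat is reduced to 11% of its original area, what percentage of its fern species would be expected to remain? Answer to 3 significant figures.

z = ln(40/18) / ln(7.959/0.07043) = 0.7985 / 4.7274 = 0.1689
S_new/S_old = (A_new/A_old)^z = 0.11^0.1689 = exp(0.1689 × -2.2073) = 0.6888

68.9%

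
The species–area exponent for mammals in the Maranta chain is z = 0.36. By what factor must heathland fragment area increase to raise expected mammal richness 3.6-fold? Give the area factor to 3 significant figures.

(A₂/A₁)^0.36 = 3.6, so A₂/A₁ = 3.6^(1/0.36) = 3.6^2.778
ln(A₂/A₁) = ln 3.6 / 0.36 = 1.2809 / 0.36 = 3.5581
A₂/A₁ = e^3.5581 ≈ 35.1

35.1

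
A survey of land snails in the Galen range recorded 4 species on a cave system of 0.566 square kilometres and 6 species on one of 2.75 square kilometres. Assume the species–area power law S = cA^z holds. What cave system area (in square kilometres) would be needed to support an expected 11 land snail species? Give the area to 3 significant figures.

z = ln(6/4) / ln(2.75/0.566) = 0.4055 / 1.5808 = 0.2565
c = 4 / 0.566^0.2565 = 4 / 0.8642 = 4.629
A = (11/4.629)^(1/0.2565) ⇒ ln A = ln(2.376)/0.2565 = 3.3747
A = e^3.3747 ≈ 29.22 square kilometres

29.2 square kilometres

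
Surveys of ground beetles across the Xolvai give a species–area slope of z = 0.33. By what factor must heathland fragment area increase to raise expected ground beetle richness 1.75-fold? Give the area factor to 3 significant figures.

5.45

(A₂/A₁)^0.33 = 1.75, so A₂/A₁ = 1.75^(1/0.33) = 1.75^3.03
ln(A₂/A₁) = ln 1.75 / 0.33 = 0.5596 / 0.33 = 1.6958
A₂/A₁ = e^1.6958 ≈ 5.451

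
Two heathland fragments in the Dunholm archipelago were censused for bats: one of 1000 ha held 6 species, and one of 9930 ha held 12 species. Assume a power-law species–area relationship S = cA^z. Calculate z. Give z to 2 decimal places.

0.30

Taking logs: ln S = ln c + z ln A, so z = (ln S₂ − ln S₁)/(ln A₂ − ln A₁).
z = ln(12/6) / ln(9930/1000) = ln(2) / ln(9.93) = 0.6931 / 2.2956 = 0.3020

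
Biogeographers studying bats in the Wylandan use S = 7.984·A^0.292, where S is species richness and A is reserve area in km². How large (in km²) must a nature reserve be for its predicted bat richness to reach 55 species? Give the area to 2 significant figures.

55 = 7.984 × A^0.292  ⇒  A^0.292 = 55/7.984 = 6.889
ln A = ln(6.889) / 0.292 = 1.9299 / 0.292 = 6.6092
A = e^6.6092 ≈ 741.9 km²

740 km²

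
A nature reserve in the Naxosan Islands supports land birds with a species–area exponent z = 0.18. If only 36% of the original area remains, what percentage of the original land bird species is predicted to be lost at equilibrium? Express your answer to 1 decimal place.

16.8%

S_new/S_old = (A_new/A_old)^z = 0.36^0.18
= exp(0.18 × ln 0.36) = exp(0.18 × -1.0217) = exp(-0.1839) ≈ 0.832
Fraction lost = 1 − 0.832 = 0.168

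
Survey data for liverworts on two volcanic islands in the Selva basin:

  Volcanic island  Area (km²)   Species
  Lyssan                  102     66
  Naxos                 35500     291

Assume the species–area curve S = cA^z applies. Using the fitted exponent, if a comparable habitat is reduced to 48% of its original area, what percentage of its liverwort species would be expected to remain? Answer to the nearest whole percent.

83%

z = ln(291/66) / ln(35500/102) = 1.4837 / 5.8523 = 0.2535
S_new/S_old = (A_new/A_old)^z = 0.48^0.2535 = exp(0.2535 × -0.7340) = 0.8302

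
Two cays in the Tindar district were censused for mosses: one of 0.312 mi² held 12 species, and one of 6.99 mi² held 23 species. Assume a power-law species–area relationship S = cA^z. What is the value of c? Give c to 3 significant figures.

15.3

z = ln(S₂/S₁) / ln(A₂/A₁) = ln(23/12) / ln(6.99/0.312) = 0.6506 / 3.1092 = 0.2092
c = S₁ / A₁^z = 12 / 0.312^0.2092 = 12 / 0.7837 = 15.31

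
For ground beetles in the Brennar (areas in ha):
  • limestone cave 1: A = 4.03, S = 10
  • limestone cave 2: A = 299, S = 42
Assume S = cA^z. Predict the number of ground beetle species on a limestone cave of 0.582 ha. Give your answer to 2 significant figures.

5.2

z = ln(42/10) / ln(299/4.03) = 1.4351 / 4.3067 = 0.3332
c = 10 / 4.03^0.3332 = 10 / 1.591 = 6.285
S₃ = 6.285 × 0.582^0.3332 = 6.285 × 0.835 ≈ 5.248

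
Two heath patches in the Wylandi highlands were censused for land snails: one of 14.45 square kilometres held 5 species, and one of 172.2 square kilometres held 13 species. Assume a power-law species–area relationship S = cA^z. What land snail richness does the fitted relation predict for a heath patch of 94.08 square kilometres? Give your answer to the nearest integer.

10

z = ln(13/5) / ln(172.2/14.45) = 0.9555 / 2.4780 = 0.3856
c = 5 / 14.45^0.3856 = 5 / 2.801 = 1.785
S₃ = 1.785 × 94.08^0.3856 = 1.785 × 5.768 ≈ 10.3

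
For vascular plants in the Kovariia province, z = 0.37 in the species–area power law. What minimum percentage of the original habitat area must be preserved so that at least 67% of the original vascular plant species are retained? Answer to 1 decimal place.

Need (A_new/A_old)^0.37 = 0.67, so A_new/A_old = 0.67^(1/0.37) = 0.67^2.703
ln(A_new/A_old) = ln 0.67 / 0.37 = -0.4005 / 0.37 = -1.0824
A_new/A_old = e^-1.0824 ≈ 0.3388

33.9%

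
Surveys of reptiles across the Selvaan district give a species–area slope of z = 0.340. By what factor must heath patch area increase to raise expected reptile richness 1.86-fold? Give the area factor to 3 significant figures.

6.20

(A₂/A₁)^0.34 = 1.86, so A₂/A₁ = 1.86^(1/0.34) = 1.86^2.941
ln(A₂/A₁) = ln 1.86 / 0.34 = 0.6206 / 0.34 = 1.8252
A₂/A₁ = e^1.8252 ≈ 6.204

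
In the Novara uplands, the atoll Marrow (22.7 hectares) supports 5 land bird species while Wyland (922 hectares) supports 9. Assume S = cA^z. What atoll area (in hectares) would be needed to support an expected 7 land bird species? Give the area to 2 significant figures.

190 hectares

z = ln(9/5) / ln(922/22.7) = 0.5878 / 3.7042 = 0.1587
c = 5 / 22.7^0.1587 = 5 / 1.641 = 3.046
A = (7/3.046)^(1/0.1587) ⇒ ln A = ln(2.298)/0.1587 = 5.2428
A = e^5.2428 ≈ 189.2 hectares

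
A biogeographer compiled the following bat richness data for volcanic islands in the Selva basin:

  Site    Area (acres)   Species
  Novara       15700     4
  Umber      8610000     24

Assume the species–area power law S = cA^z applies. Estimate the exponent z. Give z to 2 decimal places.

Taking logs: ln S = ln c + z ln A, so z = (ln S₂ − ln S₁)/(ln A₂ − ln A₁).
z = ln(24/4) / ln(8610000/15700) = ln(6) / ln(548.4) = 1.7918 / 6.3070 = 0.2841

0.28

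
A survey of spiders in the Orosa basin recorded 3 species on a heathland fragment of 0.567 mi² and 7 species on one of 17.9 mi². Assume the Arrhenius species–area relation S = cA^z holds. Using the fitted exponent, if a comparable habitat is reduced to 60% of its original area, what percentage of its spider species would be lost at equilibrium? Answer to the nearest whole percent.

z = ln(7/3) / ln(17.9/0.567) = 0.8473 / 3.4522 = 0.2454
S_new/S_old = (A_new/A_old)^z = 0.6^0.2454 = exp(0.2454 × -0.5108) = 0.8822
Fraction lost = 1 − 0.8822 = 0.1178

12%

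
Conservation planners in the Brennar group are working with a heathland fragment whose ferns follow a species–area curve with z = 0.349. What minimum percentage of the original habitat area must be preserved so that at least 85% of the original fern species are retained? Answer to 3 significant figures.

62.8%

Need (A_new/A_old)^0.349 = 0.85, so A_new/A_old = 0.85^(1/0.349) = 0.85^2.865
ln(A_new/A_old) = ln 0.85 / 0.349 = -0.1625 / 0.349 = -0.4657
A_new/A_old = e^-0.4657 ≈ 0.6277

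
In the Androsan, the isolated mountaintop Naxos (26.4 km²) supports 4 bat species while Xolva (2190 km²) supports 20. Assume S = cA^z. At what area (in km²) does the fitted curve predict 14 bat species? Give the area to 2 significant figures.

z = ln(20/4) / ln(2190/26.4) = 1.6094 / 4.4183 = 0.3643
c = 4 / 26.4^0.3643 = 4 / 3.295 = 1.214
A = (14/1.214)^(1/0.3643) ⇒ ln A = ln(11.53)/0.3643 = 6.7125
A = e^6.7125 ≈ 822.6 km²

820 km²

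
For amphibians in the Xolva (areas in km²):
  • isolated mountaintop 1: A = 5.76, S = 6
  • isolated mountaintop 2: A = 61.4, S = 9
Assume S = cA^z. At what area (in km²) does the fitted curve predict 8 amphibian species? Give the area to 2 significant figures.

31 km²

z = ln(9/6) / ln(61.4/5.76) = 0.4055 / 2.3665 = 0.1713
c = 6 / 5.76^0.1713 = 6 / 1.35 = 4.445
A = (8/4.445)^(1/0.1713) ⇒ ln A = ln(1.8)/0.1713 = 3.4300
A = e^3.4300 ≈ 30.88 km²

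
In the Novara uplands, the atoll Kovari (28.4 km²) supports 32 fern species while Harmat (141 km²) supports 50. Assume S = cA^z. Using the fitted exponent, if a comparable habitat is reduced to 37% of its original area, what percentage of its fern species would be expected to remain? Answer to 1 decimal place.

z = ln(50/32) / ln(141/28.4) = 0.4463 / 1.6024 = 0.2785
S_new/S_old = (A_new/A_old)^z = 0.37^0.2785 = exp(0.2785 × -0.9943) = 0.7581

75.8%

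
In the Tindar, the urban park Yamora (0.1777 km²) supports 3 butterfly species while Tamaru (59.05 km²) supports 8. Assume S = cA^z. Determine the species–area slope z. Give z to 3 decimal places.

0.169

Taking logs: ln S = ln c + z ln A, so z = (ln S₂ − ln S₁)/(ln A₂ − ln A₁).
z = ln(8/3) / ln(59.05/0.1777) = ln(2.667) / ln(332.3) = 0.9808 / 5.8060 = 0.1689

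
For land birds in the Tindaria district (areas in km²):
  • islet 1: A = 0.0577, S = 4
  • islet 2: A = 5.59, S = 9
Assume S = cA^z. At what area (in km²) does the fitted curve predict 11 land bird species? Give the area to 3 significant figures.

17.3 km²

z = ln(9/4) / ln(5.59/0.0577) = 0.8109 / 4.5735 = 0.1773
c = 4 / 0.0577^0.1773 = 4 / 0.603 = 6.633
A = (11/6.633)^(1/0.1773) ⇒ ln A = ln(1.658)/0.1773 = 2.8527
A = e^2.8527 ≈ 17.33 km²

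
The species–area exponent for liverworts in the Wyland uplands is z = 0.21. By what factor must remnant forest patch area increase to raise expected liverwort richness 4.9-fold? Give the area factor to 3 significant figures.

(A₂/A₁)^0.21 = 4.9, so A₂/A₁ = 4.9^(1/0.21) = 4.9^4.762
ln(A₂/A₁) = ln 4.9 / 0.21 = 1.5892 / 0.21 = 7.5678
A₂/A₁ = e^7.5678 ≈ 1935

1930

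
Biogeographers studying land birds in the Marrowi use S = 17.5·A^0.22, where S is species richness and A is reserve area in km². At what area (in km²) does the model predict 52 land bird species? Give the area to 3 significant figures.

52 = 17.5 × A^0.22  ⇒  A^0.22 = 52/17.5 = 2.971
ln A = ln(2.971) / 0.22 = 1.0890 / 0.22 = 4.9502
A = e^4.9502 ≈ 141.2 km²

141 km²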